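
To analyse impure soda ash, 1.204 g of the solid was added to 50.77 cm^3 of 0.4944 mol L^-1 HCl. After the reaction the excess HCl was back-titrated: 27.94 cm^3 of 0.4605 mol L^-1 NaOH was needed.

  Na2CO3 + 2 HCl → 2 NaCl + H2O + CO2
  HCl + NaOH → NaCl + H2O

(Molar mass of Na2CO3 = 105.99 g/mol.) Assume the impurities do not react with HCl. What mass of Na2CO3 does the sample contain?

n(HCl) added = 0.05077 × 0.4944 = 0.02510 mol
n(NaOH) used in back-titration = 0.02794 × 0.4605 = 0.01287 mol
n(HCl) left over = 0.01287 mol (1:1 ratio)
n(HCl) consumed by analyte = 0.02510 − 0.01287 = 0.01223 mol
From the 1:2 ratio, n(Na2CO3) = 1/2 × 0.01223 = 6.117 × 10^-3 mol
mass of Na2CO3 = 6.117 × 10^-3 × 105.99 = 0.6484 g

0.6484 g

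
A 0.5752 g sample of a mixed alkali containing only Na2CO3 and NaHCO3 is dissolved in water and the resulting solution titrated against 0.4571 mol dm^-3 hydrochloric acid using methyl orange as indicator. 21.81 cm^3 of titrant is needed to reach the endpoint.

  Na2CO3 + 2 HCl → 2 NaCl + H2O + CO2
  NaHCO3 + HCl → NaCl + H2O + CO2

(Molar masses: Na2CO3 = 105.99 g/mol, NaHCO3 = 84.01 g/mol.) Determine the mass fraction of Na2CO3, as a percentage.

n(HCl) = 0.02181 × 0.4571 = 9.969 × 10^-3 mol
Let x = n(Na2CO3), y = n(NaHCO3).
Titrant: 2x + 1y = 9.969 × 10^-3;  mass: 105.99x + 84.01y = 0.5752
Solving, x = 4.229 × 10^-3 mol, y = 1.511 × 10^-3 mol
mass of Na2CO3 = 4.229 × 10^-3 × 105.99 = 0.4482 g
% Na2CO3 = 0.4482 / 0.5752 × 100 = 77.93 %

77.93 %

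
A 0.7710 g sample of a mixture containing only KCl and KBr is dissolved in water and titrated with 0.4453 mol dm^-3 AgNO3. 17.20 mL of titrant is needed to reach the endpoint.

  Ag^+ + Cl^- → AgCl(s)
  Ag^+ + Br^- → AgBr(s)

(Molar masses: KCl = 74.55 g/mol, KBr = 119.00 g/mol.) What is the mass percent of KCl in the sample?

30.55 %

n(AgNO3) = 0.01720 × 0.4453 = 7.659 × 10^-3 mol
Let x = n(KCl), y = n(KBr).
Titrant: 1x + 1y = 7.659 × 10^-3;  mass: 74.55x + 119.00y = 0.7710
Solving, x = 3.160 × 10^-3 mol, y = 4.500 × 10^-3 mol
mass of KCl = 3.160 × 10^-3 × 74.55 = 0.2355 g
% KCl = 0.2355 / 0.7710 × 100 = 30.55 %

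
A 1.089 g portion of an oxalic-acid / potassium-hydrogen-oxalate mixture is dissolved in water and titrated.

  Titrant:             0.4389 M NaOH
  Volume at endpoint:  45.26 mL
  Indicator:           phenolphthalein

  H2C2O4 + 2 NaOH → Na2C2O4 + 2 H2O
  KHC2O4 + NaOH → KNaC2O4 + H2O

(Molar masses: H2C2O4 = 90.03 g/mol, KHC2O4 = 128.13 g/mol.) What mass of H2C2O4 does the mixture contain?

0.7887 g

n(NaOH) = 0.04526 × 0.4389 = 0.01986 mol
Let x = n(H2C2O4), y = n(KHC2O4).
Titrant: 2x + 1y = 0.01986;  mass: 90.03x + 128.13y = 1.089
Solving, x = 8.760 × 10^-3 mol, y = 2.344 × 10^-3 mol
mass of H2C2O4 = 8.760 × 10^-3 × 90.03 = 0.7887 g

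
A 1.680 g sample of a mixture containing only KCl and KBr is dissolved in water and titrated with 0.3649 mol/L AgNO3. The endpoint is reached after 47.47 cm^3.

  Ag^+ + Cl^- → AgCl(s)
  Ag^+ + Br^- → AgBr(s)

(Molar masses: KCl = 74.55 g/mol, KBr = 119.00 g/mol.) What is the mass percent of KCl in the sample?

38.07 %

n(AgNO3) = 0.04747 × 0.3649 = 0.01732 mol
Let x = n(KCl), y = n(KBr).
Titrant: 1x + 1y = 0.01732;  mass: 74.55x + 119.00y = 1.680
Solving, x = 8.578 × 10^-3 mol, y = 8.744 × 10^-3 mol
mass of KCl = 8.578 × 10^-3 × 74.55 = 0.6395 g
% KCl = 0.6395 / 1.680 × 100 = 38.07 %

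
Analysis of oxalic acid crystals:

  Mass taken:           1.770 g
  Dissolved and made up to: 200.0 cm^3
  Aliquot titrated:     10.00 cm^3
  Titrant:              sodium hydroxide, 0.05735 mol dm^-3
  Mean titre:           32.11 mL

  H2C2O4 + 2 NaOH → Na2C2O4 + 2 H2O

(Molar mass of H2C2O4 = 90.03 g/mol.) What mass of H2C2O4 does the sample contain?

n(NaOH) per titration = 0.03211 × 0.05735 = 1.842 × 10^-3 mol
From the 1:2 ratio, n(H2C2O4) in each aliquot = 1/2 × 1.842 × 10^-3 = 9.208 × 10^-4 mol
n(H2C2O4) in the whole flask = 9.208 × 10^-4 × 200.0/10.00 = 0.01842 mol
mass of H2C2O4 = 0.01842 × 90.03 = 1.658 g

1.658 g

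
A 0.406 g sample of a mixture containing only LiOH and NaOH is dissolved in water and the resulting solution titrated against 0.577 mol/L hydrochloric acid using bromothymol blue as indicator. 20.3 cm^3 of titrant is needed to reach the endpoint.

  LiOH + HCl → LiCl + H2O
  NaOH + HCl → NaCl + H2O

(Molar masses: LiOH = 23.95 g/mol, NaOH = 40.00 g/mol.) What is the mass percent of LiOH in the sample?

23.0 %

n(HCl) = 0.0203 × 0.577 = 0.0117 mol
Let x = n(LiOH), y = n(NaOH).
Titrant: 1x + 1y = 0.0117;  mass: 23.95x + 40.00y = 0.406
Solving, x = 3.90 × 10^-3 mol, y = 7.82 × 10^-3 mol
mass of LiOH = 3.90 × 10^-3 × 23.95 = 0.0933 g
% LiOH = 0.0933 / 0.406 × 100 = 23.0 %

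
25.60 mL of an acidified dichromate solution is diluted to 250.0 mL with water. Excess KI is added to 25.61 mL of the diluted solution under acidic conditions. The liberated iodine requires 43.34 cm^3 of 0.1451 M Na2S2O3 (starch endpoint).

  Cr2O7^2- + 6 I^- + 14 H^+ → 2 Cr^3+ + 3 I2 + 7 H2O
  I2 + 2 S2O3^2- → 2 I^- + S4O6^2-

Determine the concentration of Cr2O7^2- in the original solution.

n(S2O3^2-) = 0.04334 × 0.1451 = 6.289 × 10^-3 mol
n(I2) = n(S2O3^2-)/2 = 3.144 × 10^-3 mol
From the 1:3 ratio, n(Cr2O7^2-) in the aliquot = 1/3 × 3.144 × 10^-3 = 1.048 × 10^-3 mol
[Cr2O7^2-]_dilute = 1.048 × 10^-3 / 0.02561 = 0.04093 mol/L
[Cr2O7^2-]_original = 0.04093 × 250.0/25.60 = 0.3997 mol/L

0.3997 M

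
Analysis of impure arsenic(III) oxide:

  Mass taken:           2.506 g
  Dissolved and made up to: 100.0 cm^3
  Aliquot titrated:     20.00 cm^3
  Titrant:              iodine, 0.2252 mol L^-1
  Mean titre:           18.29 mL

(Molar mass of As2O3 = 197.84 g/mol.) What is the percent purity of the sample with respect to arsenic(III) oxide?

81.29 %

As2O3 + 2 I2 + 2 H2O → As2O5 + 4 HI
n(I2) per titration = 0.01829 × 0.2252 = 4.119 × 10^-3 mol
From the 1:2 ratio, n(As2O3) in each aliquot = 1/2 × 4.119 × 10^-3 = 2.059 × 10^-3 mol
n(As2O3) in the whole flask = 2.059 × 10^-3 × 100.0/20.00 = 0.01030 mol
mass of As2O3 = 0.01030 × 197.84 = 2.037 g
% As2O3 = 2.037 / 2.506 × 100 = 81.29 %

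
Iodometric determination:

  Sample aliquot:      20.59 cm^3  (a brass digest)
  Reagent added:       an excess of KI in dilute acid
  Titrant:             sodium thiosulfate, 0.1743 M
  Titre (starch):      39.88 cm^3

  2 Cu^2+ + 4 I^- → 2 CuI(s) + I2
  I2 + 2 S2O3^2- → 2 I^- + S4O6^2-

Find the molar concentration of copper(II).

0.3376 M

n(S2O3^2-) = 0.03988 × 0.1743 = 6.951 × 10^-3 mol
n(I2) = n(S2O3^2-)/2 = 3.476 × 10^-3 mol
From the 2:1 ratio, n(Cu2+) in the aliquot = 2/1 × 3.476 × 10^-3 = 6.951 × 10^-3 mol
[Cu2+] = 6.951 × 10^-3 / 0.02059 = 0.3376 mol/L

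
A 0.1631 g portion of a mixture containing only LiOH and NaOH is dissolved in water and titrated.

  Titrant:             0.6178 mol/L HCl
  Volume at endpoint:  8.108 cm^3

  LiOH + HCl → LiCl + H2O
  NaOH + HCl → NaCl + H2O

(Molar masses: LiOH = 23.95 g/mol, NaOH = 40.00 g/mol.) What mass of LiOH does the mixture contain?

n(HCl) = 0.008108 × 0.6178 = 5.009 × 10^-3 mol
Let x = n(LiOH), y = n(NaOH).
Titrant: 1x + 1y = 5.009 × 10^-3;  mass: 23.95x + 40.00y = 0.1631
Solving, x = 2.322 × 10^-3 mol, y = 2.687 × 10^-3 mol
mass of LiOH = 2.322 × 10^-3 × 23.95 = 0.05561 g

0.05561 g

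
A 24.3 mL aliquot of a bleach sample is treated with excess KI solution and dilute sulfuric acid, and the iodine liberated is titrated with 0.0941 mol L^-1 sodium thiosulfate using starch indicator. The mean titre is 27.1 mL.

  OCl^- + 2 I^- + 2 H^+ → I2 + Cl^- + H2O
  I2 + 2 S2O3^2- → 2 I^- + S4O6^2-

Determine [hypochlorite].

n(S2O3^2-) = 0.0271 × 0.0941 = 2.55 × 10^-3 mol
n(I2) = n(S2O3^2-)/2 = 1.28 × 10^-3 mol
n(OCl^-) in the aliquot = 1.28 × 10^-3 mol (1:1 ratio)
[OCl^-] = 1.28 × 10^-3 / 0.0243 = 0.0525 mol/L

0.0525 mol/L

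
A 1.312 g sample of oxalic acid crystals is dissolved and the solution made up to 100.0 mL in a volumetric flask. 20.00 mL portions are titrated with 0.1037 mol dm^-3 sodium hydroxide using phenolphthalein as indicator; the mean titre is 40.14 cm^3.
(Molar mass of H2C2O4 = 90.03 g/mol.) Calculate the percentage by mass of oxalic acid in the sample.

H2C2O4 + 2 NaOH → Na2C2O4 + 2 H2O
n(NaOH) per titration = 0.04014 × 0.1037 = 4.163 × 10^-3 mol
From the 1:2 ratio, n(H2C2O4) in each aliquot = 1/2 × 4.163 × 10^-3 = 2.081 × 10^-3 mol
n(H2C2O4) in the whole flask = 2.081 × 10^-3 × 100.0/20.00 = 0.01041 mol
mass of H2C2O4 = 0.01041 × 90.03 = 0.9369 g
% H2C2O4 = 0.9369 / 1.312 × 100 = 71.41 %

71.41 %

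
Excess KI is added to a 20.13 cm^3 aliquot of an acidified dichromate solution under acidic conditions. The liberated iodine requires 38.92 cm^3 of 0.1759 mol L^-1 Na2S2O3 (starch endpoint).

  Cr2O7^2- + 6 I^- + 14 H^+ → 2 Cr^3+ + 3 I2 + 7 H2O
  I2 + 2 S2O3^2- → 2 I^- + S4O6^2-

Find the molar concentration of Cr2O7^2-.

n(S2O3^2-) = 0.03892 × 0.1759 = 6.846 × 10^-3 mol
n(I2) = n(S2O3^2-)/2 = 3.423 × 10^-3 mol
From the 1:3 ratio, n(Cr2O7^2-) in the aliquot = 1/3 × 3.423 × 10^-3 = 1.141 × 10^-3 mol
[Cr2O7^2-] = 1.141 × 10^-3 / 0.02013 = 0.05668 mol/L

0.05668 mol/L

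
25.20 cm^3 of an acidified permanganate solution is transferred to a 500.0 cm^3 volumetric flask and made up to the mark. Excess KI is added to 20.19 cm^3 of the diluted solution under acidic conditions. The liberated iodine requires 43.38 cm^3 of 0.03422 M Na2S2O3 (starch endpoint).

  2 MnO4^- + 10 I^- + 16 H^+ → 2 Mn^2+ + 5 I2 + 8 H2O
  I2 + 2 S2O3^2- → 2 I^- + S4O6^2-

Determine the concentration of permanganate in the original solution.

n(S2O3^2-) = 0.04338 × 0.03422 = 1.484 × 10^-3 mol
n(I2) = n(S2O3^2-)/2 = 7.422 × 10^-4 mol
From the 2:5 ratio, n(MnO4^-) in the aliquot = 2/5 × 7.422 × 10^-4 = 2.969 × 10^-4 mol
[MnO4^-]_dilute = 2.969 × 10^-4 / 0.02019 = 0.01470 mol/L
[MnO4^-]_original = 0.01470 × 500.0/25.20 = 0.2918 mol/L

0.2918 M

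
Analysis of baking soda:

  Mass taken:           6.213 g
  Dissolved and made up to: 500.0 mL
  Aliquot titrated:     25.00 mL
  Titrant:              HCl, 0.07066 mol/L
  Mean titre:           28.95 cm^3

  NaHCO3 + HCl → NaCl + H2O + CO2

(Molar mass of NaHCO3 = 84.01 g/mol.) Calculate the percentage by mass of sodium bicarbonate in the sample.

n(HCl) per titration = 0.02895 × 0.07066 = 2.046 × 10^-3 mol
n(NaHCO3) in each aliquot = 2.046 × 10^-3 mol (1:1 ratio)
n(NaHCO3) in the whole flask = 2.046 × 10^-3 × 500.0/25.00 = 0.04091 mol
mass of NaHCO3 = 0.04091 × 84.01 = 3.437 g
% NaHCO3 = 3.437 / 6.213 × 100 = 55.32 %

55.32 %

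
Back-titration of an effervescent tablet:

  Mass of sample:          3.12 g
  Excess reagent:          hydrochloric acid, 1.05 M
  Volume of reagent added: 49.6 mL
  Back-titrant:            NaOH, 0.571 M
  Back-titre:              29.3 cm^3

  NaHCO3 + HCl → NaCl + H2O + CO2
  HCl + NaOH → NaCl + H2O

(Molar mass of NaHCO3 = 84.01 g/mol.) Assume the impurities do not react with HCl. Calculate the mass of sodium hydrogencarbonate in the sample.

2.97 g

n(HCl) added = 0.0496 × 1.05 = 0.0521 mol
n(NaOH) used in back-titration = 0.0293 × 0.571 = 0.0167 mol
n(HCl) left over = 0.0167 mol (1:1 ratio)
n(HCl) consumed by analyte = 0.0521 − 0.0167 = 0.0353 mol
n(NaHCO3) = 0.0353 mol (1:1 ratio)
mass of NaHCO3 = 0.0353 × 84.01 = 2.97 g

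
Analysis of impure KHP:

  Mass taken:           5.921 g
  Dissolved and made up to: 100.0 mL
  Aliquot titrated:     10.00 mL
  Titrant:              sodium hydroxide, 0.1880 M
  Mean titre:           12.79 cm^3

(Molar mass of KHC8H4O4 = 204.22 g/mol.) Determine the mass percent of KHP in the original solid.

82.93 %

KHC8H4O4 + NaOH → KNaC8H4O4 + H2O
n(NaOH) per titration = 0.01279 × 0.1880 = 2.405 × 10^-3 mol
n(KHC8H4O4) in each aliquot = 2.405 × 10^-3 mol (1:1 ratio)
n(KHC8H4O4) in the whole flask = 2.405 × 10^-3 × 100.0/10.00 = 0.02405 mol
mass of KHC8H4O4 = 0.02405 × 204.22 = 4.911 g
% KHC8H4O4 = 4.911 / 5.921 × 100 = 82.93 %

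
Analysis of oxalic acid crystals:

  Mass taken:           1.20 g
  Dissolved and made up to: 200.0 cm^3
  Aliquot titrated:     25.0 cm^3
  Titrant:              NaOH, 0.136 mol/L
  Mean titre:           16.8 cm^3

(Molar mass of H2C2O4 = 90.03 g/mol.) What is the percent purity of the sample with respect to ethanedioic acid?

H2C2O4 + 2 NaOH → Na2C2O4 + 2 H2O
n(NaOH) per titration = 0.0168 × 0.136 = 2.28 × 10^-3 mol
From the 1:2 ratio, n(H2C2O4) in each aliquot = 1/2 × 2.28 × 10^-3 = 1.14 × 10^-3 mol
n(H2C2O4) in the whole flask = 1.14 × 10^-3 × 200.0/25.0 = 9.14 × 10^-3 mol
mass of H2C2O4 = 9.14 × 10^-3 × 90.03 = 0.823 g
% H2C2O4 = 0.823 / 1.20 × 100 = 68.6 %

68.6 %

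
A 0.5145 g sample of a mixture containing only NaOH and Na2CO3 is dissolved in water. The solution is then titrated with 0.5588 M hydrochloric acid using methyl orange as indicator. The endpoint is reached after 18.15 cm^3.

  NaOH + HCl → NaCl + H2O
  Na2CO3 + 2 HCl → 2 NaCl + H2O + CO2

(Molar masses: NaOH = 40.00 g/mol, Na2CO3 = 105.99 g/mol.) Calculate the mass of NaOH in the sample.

n(HCl) = 0.01815 × 0.5588 = 0.01014 mol
Let x = n(NaOH), y = n(Na2CO3).
Titrant: 1x + 2y = 0.01014;  mass: 40.00x + 105.99y = 0.5145
Solving, x = 1.769 × 10^-3 mol, y = 4.187 × 10^-3 mol
mass of NaOH = 1.769 × 10^-3 × 40.00 = 0.07076 g

0.07076 g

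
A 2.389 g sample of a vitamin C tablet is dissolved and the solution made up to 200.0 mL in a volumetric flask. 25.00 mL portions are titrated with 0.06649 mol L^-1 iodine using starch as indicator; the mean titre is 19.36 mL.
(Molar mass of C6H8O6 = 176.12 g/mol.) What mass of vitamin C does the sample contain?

C6H8O6 + I2 → C6H6O6 + 2 HI
n(I2) per titration = 0.01936 × 0.06649 = 1.287 × 10^-3 mol
n(C6H8O6) in each aliquot = 1.287 × 10^-3 mol (1:1 ratio)
n(C6H8O6) in the whole flask = 1.287 × 10^-3 × 200.0/25.00 = 0.01030 mol
mass of C6H8O6 = 0.01030 × 176.12 = 1.814 g

1.814 g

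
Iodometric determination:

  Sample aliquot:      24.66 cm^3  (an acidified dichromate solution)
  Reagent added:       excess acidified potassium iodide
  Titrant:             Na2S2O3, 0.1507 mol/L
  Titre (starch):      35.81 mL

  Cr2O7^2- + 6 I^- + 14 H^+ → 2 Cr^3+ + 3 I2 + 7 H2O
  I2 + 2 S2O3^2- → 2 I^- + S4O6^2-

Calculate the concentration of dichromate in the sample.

n(S2O3^2-) = 0.03581 × 0.1507 = 5.397 × 10^-3 mol
n(I2) = n(S2O3^2-)/2 = 2.698 × 10^-3 mol
From the 1:3 ratio, n(Cr2O7^2-) in the aliquot = 1/3 × 2.698 × 10^-3 = 8.994 × 10^-4 mol
[Cr2O7^2-] = 8.994 × 10^-4 / 0.02466 = 0.03647 mol/L

0.03647 mol/L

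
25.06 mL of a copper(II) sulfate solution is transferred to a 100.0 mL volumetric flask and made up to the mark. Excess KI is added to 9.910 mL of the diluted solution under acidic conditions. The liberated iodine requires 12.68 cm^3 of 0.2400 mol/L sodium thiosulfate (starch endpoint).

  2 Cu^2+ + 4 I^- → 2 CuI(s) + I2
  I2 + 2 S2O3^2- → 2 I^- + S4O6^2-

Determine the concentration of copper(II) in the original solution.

n(S2O3^2-) = 0.01268 × 0.2400 = 3.043 × 10^-3 mol
n(I2) = n(S2O3^2-)/2 = 1.522 × 10^-3 mol
From the 2:1 ratio, n(Cu2+) in the aliquot = 2/1 × 1.522 × 10^-3 = 3.043 × 10^-3 mol
[Cu2+]_dilute = 3.043 × 10^-3 / 0.009910 = 0.3071 mol/L
[Cu2+]_original = 0.3071 × 100.0/25.06 = 1.225 mol/L

1.225 mol/L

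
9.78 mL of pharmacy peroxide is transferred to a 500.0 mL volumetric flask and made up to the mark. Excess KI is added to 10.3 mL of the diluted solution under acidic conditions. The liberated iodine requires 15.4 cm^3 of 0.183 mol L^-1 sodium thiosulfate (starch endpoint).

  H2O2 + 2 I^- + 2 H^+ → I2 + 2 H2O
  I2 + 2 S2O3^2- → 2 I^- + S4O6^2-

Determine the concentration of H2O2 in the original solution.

6.99 mol/L

n(S2O3^2-) = 0.0154 × 0.183 = 2.82 × 10^-3 mol
n(I2) = n(S2O3^2-)/2 = 1.41 × 10^-3 mol
n(H2O2) in the aliquot = 1.41 × 10^-3 mol (1:1 ratio)
[H2O2]_dilute = 1.41 × 10^-3 / 0.0103 = 0.137 mol/L
[H2O2]_original = 0.137 × 500.0/9.78 = 6.99 mol/L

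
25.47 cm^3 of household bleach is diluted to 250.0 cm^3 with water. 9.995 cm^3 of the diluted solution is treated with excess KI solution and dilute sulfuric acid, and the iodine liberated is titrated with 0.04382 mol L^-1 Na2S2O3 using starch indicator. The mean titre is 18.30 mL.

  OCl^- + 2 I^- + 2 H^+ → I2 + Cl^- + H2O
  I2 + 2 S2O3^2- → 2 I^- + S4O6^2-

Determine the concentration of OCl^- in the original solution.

0.3938 mol/L

n(S2O3^2-) = 0.01830 × 0.04382 = 8.019 × 10^-4 mol
n(I2) = n(S2O3^2-)/2 = 4.010 × 10^-4 mol
n(OCl^-) in the aliquot = 4.010 × 10^-4 mol (1:1 ratio)
[OCl^-]_dilute = 4.010 × 10^-4 / 0.009995 = 0.04012 mol/L
[OCl^-]_original = 0.04012 × 250.0/25.47 = 0.3938 mol/L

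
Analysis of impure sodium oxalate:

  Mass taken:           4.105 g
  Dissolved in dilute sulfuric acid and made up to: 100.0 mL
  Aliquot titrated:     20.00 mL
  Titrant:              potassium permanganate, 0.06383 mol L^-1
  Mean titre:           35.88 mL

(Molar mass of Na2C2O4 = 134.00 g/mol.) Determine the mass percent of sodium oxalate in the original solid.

93.45 %

2 MnO4^- + 5 C2O4^2- + 16 H^+ → 2 Mn^2+ + 10 CO2 + 8 H2O
n(KMnO4) per titration = 0.03588 × 0.06383 = 2.290 × 10^-3 mol
From the 5:2 ratio, n(Na2C2O4) in each aliquot = 5/2 × 2.290 × 10^-3 = 5.726 × 10^-3 mol
n(Na2C2O4) in the whole flask = 5.726 × 10^-3 × 100.0/20.00 = 0.02863 mol
mass of Na2C2O4 = 0.02863 × 134.00 = 3.836 g
% Na2C2O4 = 3.836 / 4.105 × 100 = 93.45 %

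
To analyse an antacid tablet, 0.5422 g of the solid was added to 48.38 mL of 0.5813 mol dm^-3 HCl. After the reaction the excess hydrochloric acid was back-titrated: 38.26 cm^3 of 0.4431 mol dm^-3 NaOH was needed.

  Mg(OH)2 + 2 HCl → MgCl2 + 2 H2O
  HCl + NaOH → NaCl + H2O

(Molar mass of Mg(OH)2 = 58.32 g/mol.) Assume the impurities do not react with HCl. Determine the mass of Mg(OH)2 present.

n(HCl) added = 0.04838 × 0.5813 = 0.02812 mol
n(NaOH) used in back-titration = 0.03826 × 0.4431 = 0.01695 mol
n(HCl) left over = 0.01695 mol (1:1 ratio)
n(HCl) consumed by analyte = 0.02812 − 0.01695 = 0.01117 mol
From the 1:2 ratio, n(Mg(OH)2) = 1/2 × 0.01117 = 5.585 × 10^-3 mol
mass of Mg(OH)2 = 5.585 × 10^-3 × 58.32 = 0.3257 g

0.3257 g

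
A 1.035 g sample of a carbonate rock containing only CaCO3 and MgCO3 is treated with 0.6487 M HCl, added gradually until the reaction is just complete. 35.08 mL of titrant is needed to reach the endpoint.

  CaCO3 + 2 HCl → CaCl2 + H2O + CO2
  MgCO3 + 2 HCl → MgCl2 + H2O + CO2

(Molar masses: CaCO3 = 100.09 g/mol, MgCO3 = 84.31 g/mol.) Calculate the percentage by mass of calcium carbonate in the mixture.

n(HCl) = 0.03508 × 0.6487 = 0.02276 mol
Let x = n(CaCO3), y = n(MgCO3).
Titrant: 2x + 2y = 0.02276;  mass: 100.09x + 84.31y = 1.035
Solving, x = 4.797 × 10^-3 mol, y = 6.581 × 10^-3 mol
mass of CaCO3 = 4.797 × 10^-3 × 100.09 = 0.4802 g
% CaCO3 = 0.4802 / 1.035 × 100 = 46.39 %

46.39 %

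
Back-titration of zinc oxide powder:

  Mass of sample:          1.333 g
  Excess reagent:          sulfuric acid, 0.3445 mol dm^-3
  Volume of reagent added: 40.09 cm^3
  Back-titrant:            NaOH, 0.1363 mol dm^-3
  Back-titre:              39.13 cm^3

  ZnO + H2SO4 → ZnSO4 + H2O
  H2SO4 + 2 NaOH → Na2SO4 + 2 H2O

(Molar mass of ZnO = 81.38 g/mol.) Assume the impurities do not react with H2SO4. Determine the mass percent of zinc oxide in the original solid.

n(H2SO4) added = 0.04009 × 0.3445 = 0.01381 mol
n(NaOH) used in back-titration = 0.03913 × 0.1363 = 5.333 × 10^-3 mol
From the 1:2 ratio, n(H2SO4) left over = 1/2 × 5.333 × 10^-3 = 2.667 × 10^-3 mol
n(H2SO4) consumed by analyte = 0.01381 − 2.667 × 10^-3 = 0.01114 mol
n(ZnO) = 0.01114 mol (1:1 ratio)
mass of ZnO = 0.01114 × 81.38 = 0.9069 g
% ZnO = 0.9069 / 1.333 × 100 = 68.04 %

68.04 %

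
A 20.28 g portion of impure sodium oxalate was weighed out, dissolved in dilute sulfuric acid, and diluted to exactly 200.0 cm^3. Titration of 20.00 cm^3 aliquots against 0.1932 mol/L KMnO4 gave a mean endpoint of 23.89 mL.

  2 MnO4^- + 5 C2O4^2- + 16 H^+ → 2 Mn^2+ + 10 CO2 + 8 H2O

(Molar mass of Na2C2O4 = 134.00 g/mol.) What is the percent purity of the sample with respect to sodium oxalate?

76.24 %

n(KMnO4) per titration = 0.02389 × 0.1932 = 4.616 × 10^-3 mol
From the 5:2 ratio, n(Na2C2O4) in each aliquot = 5/2 × 4.616 × 10^-3 = 0.01154 mol
n(Na2C2O4) in the whole flask = 0.01154 × 200.0/20.00 = 0.1154 mol
mass of Na2C2O4 = 0.1154 × 134.00 = 15.46 g
% Na2C2O4 = 15.46 / 20.28 × 100 = 76.24 %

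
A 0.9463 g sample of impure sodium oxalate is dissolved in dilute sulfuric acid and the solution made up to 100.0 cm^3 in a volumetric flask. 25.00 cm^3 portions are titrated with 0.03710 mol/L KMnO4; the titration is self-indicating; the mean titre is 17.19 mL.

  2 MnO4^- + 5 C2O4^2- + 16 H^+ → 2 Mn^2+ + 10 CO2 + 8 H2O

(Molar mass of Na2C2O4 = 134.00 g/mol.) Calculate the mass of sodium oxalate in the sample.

0.8546 g

n(KMnO4) per titration = 0.01719 × 0.03710 = 6.377 × 10^-4 mol
From the 5:2 ratio, n(Na2C2O4) in each aliquot = 5/2 × 6.377 × 10^-4 = 1.594 × 10^-3 mol
n(Na2C2O4) in the whole flask = 1.594 × 10^-3 × 100.0/25.00 = 6.377 × 10^-3 mol
mass of Na2C2O4 = 6.377 × 10^-3 × 134.00 = 0.8546 g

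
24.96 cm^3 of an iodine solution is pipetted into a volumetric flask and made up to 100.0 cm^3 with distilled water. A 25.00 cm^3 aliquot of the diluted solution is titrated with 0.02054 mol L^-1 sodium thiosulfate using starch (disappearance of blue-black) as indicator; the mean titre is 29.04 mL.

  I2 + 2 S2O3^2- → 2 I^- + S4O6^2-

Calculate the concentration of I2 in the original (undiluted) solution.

n(Na2S2O3) = 0.02904 × 0.02054 = 5.965 × 10^-4 mol
From the 1:2 ratio, n(I2) in the aliquot = 1/2 × 5.965 × 10^-4 = 2.982 × 10^-4 mol
[I2]_dilute = 2.982 × 10^-4 / 0.02500 = 0.01193 mol/L
Dilution factor = 100.0 / 24.96 = 4.006
[I2]_stock = 0.01193 × 4.006 = 0.04779 mol/L

0.04779 mol/L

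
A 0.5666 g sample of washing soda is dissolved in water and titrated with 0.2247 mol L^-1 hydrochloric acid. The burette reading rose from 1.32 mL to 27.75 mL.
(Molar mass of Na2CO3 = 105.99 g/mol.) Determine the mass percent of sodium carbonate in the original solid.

Na2CO3 + 2 HCl → 2 NaCl + H2O + CO2
n(HCl) = 0.02643 L × 0.2247 mol/L = 5.939 × 10^-3 mol
From the 1:2 ratio, n(Na2CO3) = 1/2 × 5.939 × 10^-3 = 2.969 × 10^-3 mol
mass of Na2CO3 = 2.969 × 10^-3 × 105.99 g/mol = 0.3147 g
% Na2CO3 = 0.3147 / 0.5666 × 100 = 55.55 %

55.55 %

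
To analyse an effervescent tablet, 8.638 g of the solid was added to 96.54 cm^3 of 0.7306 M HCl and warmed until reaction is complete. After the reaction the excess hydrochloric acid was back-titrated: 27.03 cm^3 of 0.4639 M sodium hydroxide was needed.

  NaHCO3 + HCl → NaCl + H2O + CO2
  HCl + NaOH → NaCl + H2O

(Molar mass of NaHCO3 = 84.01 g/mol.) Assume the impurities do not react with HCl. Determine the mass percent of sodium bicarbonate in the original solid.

n(HCl) added = 0.09654 × 0.7306 = 0.07053 mol
n(NaOH) used in back-titration = 0.02703 × 0.4639 = 0.01254 mol
n(HCl) left over = 0.01254 mol (1:1 ratio)
n(HCl) consumed by analyte = 0.07053 − 0.01254 = 0.05799 mol
n(NaHCO3) = 0.05799 mol (1:1 ratio)
mass of NaHCO3 = 0.05799 × 84.01 = 4.872 g
% NaHCO3 = 4.872 / 8.638 × 100 = 56.40 %

56.40 %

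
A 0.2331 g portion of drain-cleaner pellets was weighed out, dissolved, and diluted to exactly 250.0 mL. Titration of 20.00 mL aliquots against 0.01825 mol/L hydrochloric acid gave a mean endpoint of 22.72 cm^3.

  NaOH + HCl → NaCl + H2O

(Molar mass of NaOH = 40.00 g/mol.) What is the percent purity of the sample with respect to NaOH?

88.94 %

n(HCl) per titration = 0.02272 × 0.01825 = 4.146 × 10^-4 mol
n(NaOH) in each aliquot = 4.146 × 10^-4 mol (1:1 ratio)
n(NaOH) in the whole flask = 4.146 × 10^-4 × 250.0/20.00 = 5.183 × 10^-3 mol
mass of NaOH = 5.183 × 10^-3 × 40.00 = 0.2073 g
% NaOH = 0.2073 / 0.2331 × 100 = 88.94 %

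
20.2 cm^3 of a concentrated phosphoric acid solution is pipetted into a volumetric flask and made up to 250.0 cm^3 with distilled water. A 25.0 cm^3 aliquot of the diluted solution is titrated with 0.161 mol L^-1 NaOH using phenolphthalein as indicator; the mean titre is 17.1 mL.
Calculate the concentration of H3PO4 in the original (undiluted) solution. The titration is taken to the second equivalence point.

H3PO4 + 2 NaOH → Na2HPO4 + 2 H2O
n(NaOH) = 0.0171 × 0.161 = 2.75 × 10^-3 mol
From the 1:2 ratio, n(H3PO4) in the aliquot = 1/2 × 2.75 × 10^-3 = 1.38 × 10^-3 mol
[H3PO4]_dilute = 1.38 × 10^-3 / 0.0250 = 0.0551 mol/L
Dilution factor = 250.0 / 20.2 = 12.38
[H3PO4]_stock = 0.0551 × 12.38 = 0.681 mol/L

0.681 mol/L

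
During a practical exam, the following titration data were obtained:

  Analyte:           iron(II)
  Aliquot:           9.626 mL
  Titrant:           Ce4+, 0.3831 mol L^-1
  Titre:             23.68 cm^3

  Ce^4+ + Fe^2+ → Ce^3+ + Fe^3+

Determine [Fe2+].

n(Ce4+) = 0.02368 L × 0.3831 mol/L = 9.072 × 10^-3 mol
n(Fe2+) = 9.072 × 10^-3 mol (1:1 mole ratio)
[Fe2+] = 9.072 × 10^-3 mol / 0.009626 L = 0.9424 mol/L

0.9424 mol/L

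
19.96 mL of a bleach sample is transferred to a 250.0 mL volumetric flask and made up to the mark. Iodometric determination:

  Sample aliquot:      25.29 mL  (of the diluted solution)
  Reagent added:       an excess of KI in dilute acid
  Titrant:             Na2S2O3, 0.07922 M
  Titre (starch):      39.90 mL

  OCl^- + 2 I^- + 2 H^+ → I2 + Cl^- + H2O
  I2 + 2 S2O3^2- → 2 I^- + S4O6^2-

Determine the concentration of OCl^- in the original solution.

n(S2O3^2-) = 0.03990 × 0.07922 = 3.161 × 10^-3 mol
n(I2) = n(S2O3^2-)/2 = 1.580 × 10^-3 mol
n(OCl^-) in the aliquot = 1.580 × 10^-3 mol (1:1 ratio)
[OCl^-]_dilute = 1.580 × 10^-3 / 0.02529 = 0.06249 mol/L
[OCl^-]_original = 0.06249 × 250.0/19.96 = 0.7827 mol/L

0.7827 M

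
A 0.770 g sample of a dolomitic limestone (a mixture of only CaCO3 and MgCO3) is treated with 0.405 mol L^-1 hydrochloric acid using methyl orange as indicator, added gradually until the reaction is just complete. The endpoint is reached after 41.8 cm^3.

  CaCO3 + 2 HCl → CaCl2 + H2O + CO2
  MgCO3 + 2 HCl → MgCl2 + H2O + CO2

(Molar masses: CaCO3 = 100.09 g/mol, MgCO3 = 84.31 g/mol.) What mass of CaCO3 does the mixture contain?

0.357 g

n(HCl) = 0.0418 × 0.405 = 0.0169 mol
Let x = n(CaCO3), y = n(MgCO3).
Titrant: 2x + 2y = 0.0169;  mass: 100.09x + 84.31y = 0.770
Solving, x = 3.57 × 10^-3 mol, y = 4.89 × 10^-3 mol
mass of CaCO3 = 3.57 × 10^-3 × 100.09 = 0.357 g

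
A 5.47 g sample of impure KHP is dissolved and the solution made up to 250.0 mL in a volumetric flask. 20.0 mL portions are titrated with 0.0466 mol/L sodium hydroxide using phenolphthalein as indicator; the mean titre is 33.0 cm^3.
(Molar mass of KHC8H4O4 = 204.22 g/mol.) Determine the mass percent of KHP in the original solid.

KHC8H4O4 + NaOH → KNaC8H4O4 + H2O
n(NaOH) per titration = 0.0330 × 0.0466 = 1.54 × 10^-3 mol
n(KHC8H4O4) in each aliquot = 1.54 × 10^-3 mol (1:1 ratio)
n(KHC8H4O4) in the whole flask = 1.54 × 10^-3 × 250.0/20.0 = 0.0192 mol
mass of KHC8H4O4 = 0.0192 × 204.22 = 3.93 g
% KHC8H4O4 = 3.93 / 5.47 × 100 = 71.8 %

71.8 %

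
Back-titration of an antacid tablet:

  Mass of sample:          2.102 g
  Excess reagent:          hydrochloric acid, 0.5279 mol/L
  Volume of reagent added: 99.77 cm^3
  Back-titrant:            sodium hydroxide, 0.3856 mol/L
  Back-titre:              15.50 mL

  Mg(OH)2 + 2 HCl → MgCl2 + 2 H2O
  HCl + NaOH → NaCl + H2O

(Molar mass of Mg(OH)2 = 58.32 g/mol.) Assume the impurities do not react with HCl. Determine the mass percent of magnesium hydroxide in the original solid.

n(HCl) added = 0.09977 × 0.5279 = 0.05267 mol
n(NaOH) used in back-titration = 0.01550 × 0.3856 = 5.977 × 10^-3 mol
n(HCl) left over = 5.977 × 10^-3 mol (1:1 ratio)
n(HCl) consumed by analyte = 0.05267 − 5.977 × 10^-3 = 0.04669 mol
From the 1:2 ratio, n(Mg(OH)2) = 1/2 × 0.04669 = 0.02335 mol
mass of Mg(OH)2 = 0.02335 × 58.32 = 1.362 g
% Mg(OH)2 = 1.362 / 2.102 × 100 = 64.77 %

64.77 %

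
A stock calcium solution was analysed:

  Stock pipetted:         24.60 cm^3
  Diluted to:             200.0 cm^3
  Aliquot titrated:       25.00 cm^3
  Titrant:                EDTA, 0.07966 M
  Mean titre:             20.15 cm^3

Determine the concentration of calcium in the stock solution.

Ca^2+ + EDTA^4- → [Ca(EDTA)]^2-
n(EDTA) = 0.02015 × 0.07966 = 1.605 × 10^-3 mol
n(Ca2+) in the aliquot = 1.605 × 10^-3 mol (1:1 ratio)
[Ca2+]_dilute = 1.605 × 10^-3 / 0.02500 = 0.06421 mol/L
Dilution factor = 200.0 / 24.60 = 8.130
[Ca2+]_stock = 0.06421 × 8.130 = 0.5220 mol/L

0.5220 M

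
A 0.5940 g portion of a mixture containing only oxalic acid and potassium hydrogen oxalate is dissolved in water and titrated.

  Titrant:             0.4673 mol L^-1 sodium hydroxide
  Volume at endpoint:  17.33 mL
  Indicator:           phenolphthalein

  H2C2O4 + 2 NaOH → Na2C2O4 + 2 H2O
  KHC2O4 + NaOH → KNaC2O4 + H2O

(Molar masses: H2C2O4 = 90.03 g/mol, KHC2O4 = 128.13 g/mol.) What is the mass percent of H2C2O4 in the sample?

n(NaOH) = 0.01733 × 0.4673 = 8.098 × 10^-3 mol
Let x = n(H2C2O4), y = n(KHC2O4).
Titrant: 2x + 1y = 8.098 × 10^-3;  mass: 90.03x + 128.13y = 0.5940
Solving, x = 2.669 × 10^-3 mol, y = 2.761 × 10^-3 mol
mass of H2C2O4 = 2.669 × 10^-3 × 90.03 = 0.2403 g
% H2C2O4 = 0.2403 / 0.5940 × 100 = 40.45 %

40.45 %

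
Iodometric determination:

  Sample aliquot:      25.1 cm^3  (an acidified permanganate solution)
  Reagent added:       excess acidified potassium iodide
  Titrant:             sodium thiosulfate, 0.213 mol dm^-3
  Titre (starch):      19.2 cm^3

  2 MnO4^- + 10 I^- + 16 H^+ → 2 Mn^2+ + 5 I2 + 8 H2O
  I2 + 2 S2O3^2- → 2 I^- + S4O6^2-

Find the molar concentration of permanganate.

0.0326 mol/L

n(S2O3^2-) = 0.0192 × 0.213 = 4.09 × 10^-3 mol
n(I2) = n(S2O3^2-)/2 = 2.04 × 10^-3 mol
From the 2:5 ratio, n(MnO4^-) in the aliquot = 2/5 × 2.04 × 10^-3 = 8.18 × 10^-4 mol
[MnO4^-] = 8.18 × 10^-4 / 0.0251 = 0.0326 mol/L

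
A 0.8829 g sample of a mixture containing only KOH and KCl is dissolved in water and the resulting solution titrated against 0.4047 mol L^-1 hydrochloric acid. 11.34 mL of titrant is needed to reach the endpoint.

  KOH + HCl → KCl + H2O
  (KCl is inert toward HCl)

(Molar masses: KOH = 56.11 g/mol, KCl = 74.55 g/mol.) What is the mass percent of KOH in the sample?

29.17 %

n(HCl) = 0.01134 × 0.4047 = 4.589 × 10^-3 mol
Let x = n(KOH), y = n(KCl).
Titrant: 1x = 4.589 × 10^-3;  mass: 56.11x + 74.55y = 0.8829
Solving, x = 4.589 × 10^-3 mol, y = 8.389 × 10^-3 mol
mass of KOH = 4.589 × 10^-3 × 56.11 = 0.2575 g
% KOH = 0.2575 / 0.8829 × 100 = 29.17 %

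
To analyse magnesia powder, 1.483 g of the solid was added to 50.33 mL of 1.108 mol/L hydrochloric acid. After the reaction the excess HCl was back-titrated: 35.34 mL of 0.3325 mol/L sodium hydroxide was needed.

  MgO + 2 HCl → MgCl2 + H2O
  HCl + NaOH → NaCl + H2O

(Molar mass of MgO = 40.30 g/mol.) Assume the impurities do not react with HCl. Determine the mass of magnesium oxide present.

n(HCl) added = 0.05033 × 1.108 = 0.05577 mol
n(NaOH) used in back-titration = 0.03534 × 0.3325 = 0.01175 mol
n(HCl) left over = 0.01175 mol (1:1 ratio)
n(HCl) consumed by analyte = 0.05577 − 0.01175 = 0.04402 mol
From the 1:2 ratio, n(MgO) = 1/2 × 0.04402 = 0.02201 mol
mass of MgO = 0.02201 × 40.30 = 0.8869 g

0.8869 g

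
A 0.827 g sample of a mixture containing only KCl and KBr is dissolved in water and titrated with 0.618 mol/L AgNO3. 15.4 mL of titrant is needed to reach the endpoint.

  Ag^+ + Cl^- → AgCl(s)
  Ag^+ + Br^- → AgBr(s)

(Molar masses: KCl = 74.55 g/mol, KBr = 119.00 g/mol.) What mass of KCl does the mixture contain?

0.512 g

n(AgNO3) = 0.0154 × 0.618 = 9.52 × 10^-3 mol
Let x = n(KCl), y = n(KBr).
Titrant: 1x + 1y = 9.52 × 10^-3;  mass: 74.55x + 119.00y = 0.827
Solving, x = 6.87 × 10^-3 mol, y = 2.64 × 10^-3 mol
mass of KCl = 6.87 × 10^-3 × 74.55 = 0.512 g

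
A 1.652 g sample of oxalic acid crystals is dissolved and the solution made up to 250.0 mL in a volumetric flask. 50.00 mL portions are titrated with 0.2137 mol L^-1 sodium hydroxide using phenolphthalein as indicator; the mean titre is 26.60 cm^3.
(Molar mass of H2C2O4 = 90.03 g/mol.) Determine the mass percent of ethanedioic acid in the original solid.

77.45 %

H2C2O4 + 2 NaOH → Na2C2O4 + 2 H2O
n(NaOH) per titration = 0.02660 × 0.2137 = 5.684 × 10^-3 mol
From the 1:2 ratio, n(H2C2O4) in each aliquot = 1/2 × 5.684 × 10^-3 = 2.842 × 10^-3 mol
n(H2C2O4) in the whole flask = 2.842 × 10^-3 × 250.0/50.00 = 0.01421 mol
mass of H2C2O4 = 0.01421 × 90.03 = 1.279 g
% H2C2O4 = 1.279 / 1.652 × 100 = 77.45 %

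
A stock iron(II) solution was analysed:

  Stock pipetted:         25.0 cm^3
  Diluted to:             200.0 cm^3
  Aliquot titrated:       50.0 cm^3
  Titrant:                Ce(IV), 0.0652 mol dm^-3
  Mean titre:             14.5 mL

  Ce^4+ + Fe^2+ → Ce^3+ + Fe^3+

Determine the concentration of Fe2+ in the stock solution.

n(Ce4+) = 0.0145 × 0.0652 = 9.45 × 10^-4 mol
n(Fe2+) in the aliquot = 9.45 × 10^-4 mol (1:1 ratio)
[Fe2+]_dilute = 9.45 × 10^-4 / 0.0500 = 0.0189 mol/L
Dilution factor = 200.0 / 25.0 = 8.000
[Fe2+]_stock = 0.0189 × 8.000 = 0.151 mol/L

0.151 mol/L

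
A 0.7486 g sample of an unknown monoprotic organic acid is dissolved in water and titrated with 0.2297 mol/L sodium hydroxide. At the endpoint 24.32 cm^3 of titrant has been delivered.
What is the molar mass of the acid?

134.0 g/mol

n(NaOH) = 0.02432 L × 0.2297 mol/L = 5.586 × 10^-3 mol
n(HA) = 5.586 × 10^-3 mol (1:1 ratio)
M = m / n = 0.7486 g / 5.586 × 10^-3 mol = 134.0 g/mol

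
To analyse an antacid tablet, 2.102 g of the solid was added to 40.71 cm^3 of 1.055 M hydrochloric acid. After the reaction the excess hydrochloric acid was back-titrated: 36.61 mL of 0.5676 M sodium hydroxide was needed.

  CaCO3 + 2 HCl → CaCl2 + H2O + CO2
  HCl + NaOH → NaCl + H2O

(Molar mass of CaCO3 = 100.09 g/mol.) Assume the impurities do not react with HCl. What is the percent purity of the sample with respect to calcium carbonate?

n(HCl) added = 0.04071 × 1.055 = 0.04295 mol
n(NaOH) used in back-titration = 0.03661 × 0.5676 = 0.02078 mol
n(HCl) left over = 0.02078 mol (1:1 ratio)
n(HCl) consumed by analyte = 0.04295 − 0.02078 = 0.02217 mol
From the 1:2 ratio, n(CaCO3) = 1/2 × 0.02217 = 0.01108 mol
mass of CaCO3 = 0.01108 × 100.09 = 1.109 g
% CaCO3 = 1.109 / 2.102 × 100 = 52.78 %

52.78 %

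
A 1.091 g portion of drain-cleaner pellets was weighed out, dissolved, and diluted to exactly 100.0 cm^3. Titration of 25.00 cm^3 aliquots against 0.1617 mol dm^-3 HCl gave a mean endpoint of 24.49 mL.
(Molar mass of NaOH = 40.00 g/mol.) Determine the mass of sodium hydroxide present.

0.6336 g

NaOH + HCl → NaCl + H2O
n(HCl) per titration = 0.02449 × 0.1617 = 3.960 × 10^-3 mol
n(NaOH) in each aliquot = 3.960 × 10^-3 mol (1:1 ratio)
n(NaOH) in the whole flask = 3.960 × 10^-3 × 100.0/25.00 = 0.01584 mol
mass of NaOH = 0.01584 × 40.00 = 0.6336 g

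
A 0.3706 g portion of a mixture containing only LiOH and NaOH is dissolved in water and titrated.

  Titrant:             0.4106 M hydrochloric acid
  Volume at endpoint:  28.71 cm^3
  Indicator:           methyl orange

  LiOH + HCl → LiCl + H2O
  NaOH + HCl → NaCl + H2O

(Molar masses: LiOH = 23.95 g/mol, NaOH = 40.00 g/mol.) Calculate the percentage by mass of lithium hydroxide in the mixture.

n(HCl) = 0.02871 × 0.4106 = 0.01179 mol
Let x = n(LiOH), y = n(NaOH).
Titrant: 1x + 1y = 0.01179;  mass: 23.95x + 40.00y = 0.3706
Solving, x = 6.289 × 10^-3 mol, y = 5.500 × 10^-3 mol
mass of LiOH = 6.289 × 10^-3 × 23.95 = 0.1506 g
% LiOH = 0.1506 / 0.3706 × 100 = 40.64 %

40.64 %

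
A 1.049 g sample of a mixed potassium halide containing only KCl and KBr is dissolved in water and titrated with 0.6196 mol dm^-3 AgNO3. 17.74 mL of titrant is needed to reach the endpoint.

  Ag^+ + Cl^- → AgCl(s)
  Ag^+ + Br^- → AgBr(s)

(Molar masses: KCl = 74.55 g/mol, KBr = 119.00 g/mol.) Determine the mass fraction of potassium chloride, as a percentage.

n(AgNO3) = 0.01774 × 0.6196 = 0.01099 mol
Let x = n(KCl), y = n(KBr).
Titrant: 1x + 1y = 0.01099;  mass: 74.55x + 119.00y = 1.049
Solving, x = 5.827 × 10^-3 mol, y = 5.165 × 10^-3 mol
mass of KCl = 5.827 × 10^-3 × 74.55 = 0.4344 g
% KCl = 0.4344 / 1.049 × 100 = 41.41 %

41.41 %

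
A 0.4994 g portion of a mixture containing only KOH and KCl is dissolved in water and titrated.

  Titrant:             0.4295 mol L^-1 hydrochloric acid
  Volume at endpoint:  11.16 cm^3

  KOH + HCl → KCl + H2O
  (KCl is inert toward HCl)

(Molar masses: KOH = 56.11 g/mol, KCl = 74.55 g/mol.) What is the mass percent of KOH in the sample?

n(HCl) = 0.01116 × 0.4295 = 4.793 × 10^-3 mol
Let x = n(KOH), y = n(KCl).
Titrant: 1x = 4.793 × 10^-3;  mass: 56.11x + 74.55y = 0.4994
Solving, x = 4.793 × 10^-3 mol, y = 3.091 × 10^-3 mol
mass of KOH = 4.793 × 10^-3 × 56.11 = 0.2689 g
% KOH = 0.2689 / 0.4994 × 100 = 53.85 %

53.85 %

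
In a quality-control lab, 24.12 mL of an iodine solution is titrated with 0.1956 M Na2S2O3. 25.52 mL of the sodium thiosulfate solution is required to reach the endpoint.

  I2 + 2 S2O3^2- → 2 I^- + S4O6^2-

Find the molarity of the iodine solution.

0.1035 M

n(Na2S2O3) = 0.02552 L × 0.1956 mol/L = 4.992 × 10^-3 mol
From the 1:2 mole ratio, n(I2) = 1/2 × 4.992 × 10^-3 = 2.496 × 10^-3 mol
[I2] = 2.496 × 10^-3 mol / 0.02412 L = 0.1035 mol/L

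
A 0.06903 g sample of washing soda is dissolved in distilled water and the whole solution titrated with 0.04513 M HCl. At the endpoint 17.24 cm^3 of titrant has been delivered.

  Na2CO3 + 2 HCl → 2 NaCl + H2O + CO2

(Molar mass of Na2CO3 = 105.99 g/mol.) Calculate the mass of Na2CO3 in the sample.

0.04123 g

n(HCl) = 0.01724 L × 0.04513 mol/L = 7.780 × 10^-4 mol
From the 1:2 ratio, n(Na2CO3) = 1/2 × 7.780 × 10^-4 = 3.890 × 10^-4 mol
mass of Na2CO3 = 3.890 × 10^-4 × 105.99 g/mol = 0.04123 g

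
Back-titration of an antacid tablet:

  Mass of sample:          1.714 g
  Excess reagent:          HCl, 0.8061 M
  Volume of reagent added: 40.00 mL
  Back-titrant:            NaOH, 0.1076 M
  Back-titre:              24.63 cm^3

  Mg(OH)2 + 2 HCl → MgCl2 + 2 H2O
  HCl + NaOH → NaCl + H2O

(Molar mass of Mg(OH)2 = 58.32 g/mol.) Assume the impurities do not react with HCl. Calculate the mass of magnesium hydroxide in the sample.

0.8630 g

n(HCl) added = 0.04000 × 0.8061 = 0.03224 mol
n(NaOH) used in back-titration = 0.02463 × 0.1076 = 2.650 × 10^-3 mol
n(HCl) left over = 2.650 × 10^-3 mol (1:1 ratio)
n(HCl) consumed by analyte = 0.03224 − 2.650 × 10^-3 = 0.02959 mol
From the 1:2 ratio, n(Mg(OH)2) = 1/2 × 0.02959 = 0.01480 mol
mass of Mg(OH)2 = 0.01480 × 58.32 = 0.8630 g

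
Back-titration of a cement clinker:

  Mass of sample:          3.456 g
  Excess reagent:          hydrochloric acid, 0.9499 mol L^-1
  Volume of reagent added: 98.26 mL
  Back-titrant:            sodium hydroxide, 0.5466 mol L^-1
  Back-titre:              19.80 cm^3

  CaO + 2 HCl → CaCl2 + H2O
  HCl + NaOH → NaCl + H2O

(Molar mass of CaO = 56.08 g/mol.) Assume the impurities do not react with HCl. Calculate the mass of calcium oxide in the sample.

n(HCl) added = 0.09826 × 0.9499 = 0.09334 mol
n(NaOH) used in back-titration = 0.01980 × 0.5466 = 0.01082 mol
n(HCl) left over = 0.01082 mol (1:1 ratio)
n(HCl) consumed by analyte = 0.09334 − 0.01082 = 0.08251 mol
From the 1:2 ratio, n(CaO) = 1/2 × 0.08251 = 0.04126 mol
mass of CaO = 0.04126 × 56.08 = 2.314 g

2.314 g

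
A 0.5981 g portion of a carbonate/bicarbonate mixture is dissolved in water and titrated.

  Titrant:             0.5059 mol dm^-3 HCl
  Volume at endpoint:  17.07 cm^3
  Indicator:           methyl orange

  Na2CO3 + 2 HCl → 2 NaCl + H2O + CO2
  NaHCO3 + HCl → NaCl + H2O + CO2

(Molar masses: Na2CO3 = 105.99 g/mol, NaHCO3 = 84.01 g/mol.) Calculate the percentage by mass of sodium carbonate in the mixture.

n(HCl) = 0.01707 × 0.5059 = 8.636 × 10^-3 mol
Let x = n(Na2CO3), y = n(NaHCO3).
Titrant: 2x + 1y = 8.636 × 10^-3;  mass: 105.99x + 84.01y = 0.5981
Solving, x = 2.054 × 10^-3 mol, y = 4.528 × 10^-3 mol
mass of Na2CO3 = 2.054 × 10^-3 × 105.99 = 0.2177 g
% Na2CO3 = 0.2177 / 0.5981 × 100 = 36.39 %

36.39 %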